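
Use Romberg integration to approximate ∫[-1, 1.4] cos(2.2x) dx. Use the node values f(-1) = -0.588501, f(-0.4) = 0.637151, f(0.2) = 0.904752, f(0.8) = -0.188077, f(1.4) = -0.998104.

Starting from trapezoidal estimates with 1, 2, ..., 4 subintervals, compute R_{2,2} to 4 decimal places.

R_{0,0} (trapezoid, 1 panel, h=2.4000): -1.903926
R_{1,0} (trapezoid, 2 panels, h=1.2000): 0.133739
R_{2,0} (trapezoid, 4 panels, h=0.6000): 0.336314
R_{1,1} = 0.133739 + (0.133739 − (-1.903926))/3 = 0.812961
R_{2,1} = 0.336314 + (0.336314 − 0.133739)/3 = 0.403839
R_{2,2} = 0.403839 + (0.403839 − 0.812961)/15 = 0.376564

0.3766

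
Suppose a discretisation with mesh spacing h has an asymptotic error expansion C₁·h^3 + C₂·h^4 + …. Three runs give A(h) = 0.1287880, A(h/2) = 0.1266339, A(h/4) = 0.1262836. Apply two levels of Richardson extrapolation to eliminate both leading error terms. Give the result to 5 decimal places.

0.12623

First eliminate the h^3 term (factor 2^3 = 8):
  B₁ = (8·0.1266339 − 0.1287880)/7 = 0.1263262
  B₂ = (8·0.1262836 − 0.1266339)/7 = 0.1262336
Then eliminate the h^4 term (factor 2^4 = 16):
  (16·0.1262336 − 0.1263262)/15 = 0.1262274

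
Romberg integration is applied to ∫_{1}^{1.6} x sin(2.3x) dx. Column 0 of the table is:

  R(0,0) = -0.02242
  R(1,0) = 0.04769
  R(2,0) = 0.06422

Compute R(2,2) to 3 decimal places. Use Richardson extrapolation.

0.070

Richardson extrapolation on the trapezoidal column (denominator 4−1=3):
R(1,1) = (4·0.04769 − (-0.02242)) / 3 = 0.07106
R(2,1) = (4·0.06422 − 0.04769) / 3 = 0.06973
R(2,2) = (16·0.06973 − 0.07106) / 15 = 0.06964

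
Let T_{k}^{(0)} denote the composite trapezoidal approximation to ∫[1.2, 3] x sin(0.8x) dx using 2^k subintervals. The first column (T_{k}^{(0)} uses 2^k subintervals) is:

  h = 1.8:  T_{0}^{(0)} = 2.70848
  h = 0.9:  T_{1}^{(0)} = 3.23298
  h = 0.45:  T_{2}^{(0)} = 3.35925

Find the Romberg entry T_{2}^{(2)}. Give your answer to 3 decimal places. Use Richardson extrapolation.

3.401

T_{1}^{(1)} = (4·3.23298 − 2.70848) / 3 = 3.40781
T_{2}^{(1)} = (4·3.35925 − 3.23298) / 3 = 3.40134
T_{2}^{(2)} = 3.40134 + (3.40134 − 3.40781)/15 = 3.40091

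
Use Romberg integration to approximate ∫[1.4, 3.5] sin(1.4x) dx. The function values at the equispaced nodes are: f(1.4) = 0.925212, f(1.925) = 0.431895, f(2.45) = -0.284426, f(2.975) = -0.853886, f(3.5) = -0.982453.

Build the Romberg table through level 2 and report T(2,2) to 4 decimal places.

-0.4041

T(0,0) (trapezoid, 1 panel, h=2.1000): -0.060103
T(1,0) (trapezoid, 2 panels, h=1.0500): -0.328699
T(2,0) (trapezoid, 4 panels, h=0.5250): -0.385895
T(1,1) = -0.328699 + (-0.328699 − (-0.060103))/3 = -0.418231
T(2,1) = -0.385895 + (-0.385895 − (-0.328699))/3 = -0.404960
T(2,2) = -0.404960 + (-0.404960 − (-0.418231))/15 = -0.404075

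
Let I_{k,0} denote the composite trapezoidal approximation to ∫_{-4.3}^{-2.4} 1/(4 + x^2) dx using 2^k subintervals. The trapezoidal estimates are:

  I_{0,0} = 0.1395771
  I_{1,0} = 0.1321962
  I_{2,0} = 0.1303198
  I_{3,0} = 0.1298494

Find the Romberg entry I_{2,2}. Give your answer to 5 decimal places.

I_{1,1} = 0.1321962 + (0.1321962 − 0.1395771)/3 = 0.1297359
I_{2,1} = 0.1303198 + (0.1303198 − 0.1321962)/3 = 0.1296943
I_{2,2} = (16·0.1296943 − 0.1297359) / 15 = 0.1296915
(Column j=1 coincides with Simpson's rule on the same nodes.)

0.12969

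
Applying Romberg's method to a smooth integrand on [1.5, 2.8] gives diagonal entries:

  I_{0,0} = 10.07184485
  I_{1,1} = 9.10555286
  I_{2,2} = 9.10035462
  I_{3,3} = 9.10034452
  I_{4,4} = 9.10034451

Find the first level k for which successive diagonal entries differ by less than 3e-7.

|I_{1,1} − I_{0,0}| = 0.96629199 ≥ 3e-7
|I_{2,2} − I_{1,1}| = 0.00519824 ≥ 3e-7
|I_{3,3} − I_{2,2}| = 0.00001010 ≥ 3e-7
|I_{4,4} − I_{3,3}| = 0.00000001 < 3e-7

k = 4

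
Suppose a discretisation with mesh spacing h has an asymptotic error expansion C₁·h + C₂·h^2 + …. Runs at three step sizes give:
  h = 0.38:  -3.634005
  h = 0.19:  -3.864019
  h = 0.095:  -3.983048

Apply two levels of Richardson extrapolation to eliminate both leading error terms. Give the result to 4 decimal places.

-4.1048

First eliminate the h term (factor 2^1 = 2):
  B₁ = (2·(-3.864019) − (-3.634005))/1 = -4.094033
  B₂ = (2·(-3.983048) − (-3.864019))/1 = -4.102077
Then eliminate the h^2 term (factor 2^2 = 4):
  (4·(-4.102077) − (-4.094033))/3 = -4.104758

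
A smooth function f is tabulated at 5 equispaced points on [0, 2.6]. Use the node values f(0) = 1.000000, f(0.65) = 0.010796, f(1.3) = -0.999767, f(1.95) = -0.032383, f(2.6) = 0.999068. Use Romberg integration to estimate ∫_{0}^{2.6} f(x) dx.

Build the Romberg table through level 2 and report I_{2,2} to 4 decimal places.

0.0377

I_{0,0} (trapezoid, 1 panel, h=2.6000): 2.598788
I_{1,0} (trapezoid, 2 panels, h=1.3000): -0.000303
I_{2,0} (trapezoid, 4 panels, h=0.6500): -0.014183
I_{1,1} = -0.000303 + (-0.000303 − 2.598788)/3 = -0.866667
I_{2,1} = -0.014183 + (-0.014183 − (-0.000303))/3 = -0.018810
I_{2,2} = -0.018810 + (-0.018810 − (-0.866667))/15 = 0.037714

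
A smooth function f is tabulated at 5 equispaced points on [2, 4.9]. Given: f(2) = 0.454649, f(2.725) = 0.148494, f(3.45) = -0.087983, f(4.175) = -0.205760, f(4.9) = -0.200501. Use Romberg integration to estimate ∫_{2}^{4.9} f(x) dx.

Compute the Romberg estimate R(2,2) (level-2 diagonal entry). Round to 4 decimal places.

R(0,0) (trapezoid, 1 panel, h=2.9000): 0.368515
R(1,0) (trapezoid, 2 panels, h=1.4500): 0.056682
R(2,0) (trapezoid, 4 panels, h=0.7250): -0.013177
R(1,1) = 0.056682 + (0.056682 − 0.368515)/3 = -0.047262
R(2,1) = -0.013177 + (-0.013177 − 0.056682)/3 = -0.036463
R(2,2) = -0.036463 + (-0.036463 − (-0.047262))/15 = -0.035743

-0.0357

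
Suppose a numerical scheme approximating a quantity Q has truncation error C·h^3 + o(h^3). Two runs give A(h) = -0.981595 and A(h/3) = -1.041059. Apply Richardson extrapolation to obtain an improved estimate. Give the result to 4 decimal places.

Extrapolated value = (27·A(h/3) − A(h)) / (27 − 1)
= (27·(-1.041059) − (-0.981595)) / 26
= -27.126998 / 26 = -1.043346

-1.0433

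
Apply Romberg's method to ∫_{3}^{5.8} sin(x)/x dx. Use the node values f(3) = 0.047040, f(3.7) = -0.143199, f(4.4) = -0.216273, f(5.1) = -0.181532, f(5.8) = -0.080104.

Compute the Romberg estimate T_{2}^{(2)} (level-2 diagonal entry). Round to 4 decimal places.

T_{0}^{(0)} (trapezoid, 1 panel, h=2.8000): -0.046290
T_{1}^{(0)} (trapezoid, 2 panels, h=1.4000): -0.325927
T_{2}^{(0)} (trapezoid, 4 panels, h=0.7000): -0.390275
T_{1}^{(1)} = -0.325927 + (-0.325927 − (-0.046290))/3 = -0.419139
T_{2}^{(1)} = -0.390275 + (-0.390275 − (-0.325927))/3 = -0.411724
T_{2}^{(2)} = -0.411724 + (-0.411724 − (-0.419139))/15 = -0.411230

-0.4112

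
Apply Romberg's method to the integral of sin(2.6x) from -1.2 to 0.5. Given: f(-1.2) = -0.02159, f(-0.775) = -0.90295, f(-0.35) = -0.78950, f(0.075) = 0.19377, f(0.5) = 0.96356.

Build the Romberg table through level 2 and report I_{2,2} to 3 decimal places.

I_{0,0} (trapezoid, 1 panel, h=1.7000): 0.80067
I_{1,0} (trapezoid, 2 panels, h=0.8500): -0.27074
I_{2,0} (trapezoid, 4 panels, h=0.4250): -0.43677
I_{1,1} = -0.27074 + (-0.27074 − 0.80067)/3 = -0.62788
I_{2,1} = -0.43677 + (-0.43677 − (-0.27074))/3 = -0.49211
I_{2,2} = -0.49211 + (-0.49211 − (-0.62788))/15 = -0.48306

-0.483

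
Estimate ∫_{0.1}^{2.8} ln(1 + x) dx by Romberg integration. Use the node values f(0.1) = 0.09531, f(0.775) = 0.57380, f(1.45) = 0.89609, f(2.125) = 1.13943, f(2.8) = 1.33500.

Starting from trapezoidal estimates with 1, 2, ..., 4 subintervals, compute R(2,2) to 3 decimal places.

2.268

R(0,0) (trapezoid, 1 panel, h=2.7000): 1.93092
R(1,0) (trapezoid, 2 panels, h=1.3500): 2.17518
R(2,0) (trapezoid, 4 panels, h=0.6750): 2.24402
R(1,1) = 2.17518 + (2.17518 − 1.93092)/3 = 2.25660
R(2,1) = 2.24402 + (2.24402 − 2.17518)/3 = 2.26697
R(2,2) = 2.26697 + (2.26697 − 2.25660)/15 = 2.26766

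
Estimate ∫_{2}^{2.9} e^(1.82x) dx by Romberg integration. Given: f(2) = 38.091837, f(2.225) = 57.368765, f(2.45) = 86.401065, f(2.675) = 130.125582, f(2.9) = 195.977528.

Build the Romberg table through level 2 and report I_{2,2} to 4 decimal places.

I_{0,0} (trapezoid, 1 panel, h=0.9000): 105.331214
I_{1,0} (trapezoid, 2 panels, h=0.4500): 91.546086
I_{2,0} (trapezoid, 4 panels, h=0.2250): 87.959271
I_{1,1} = 91.546086 + (91.546086 − 105.331214)/3 = 86.951043
I_{2,1} = 87.959271 + (87.959271 − 91.546086)/3 = 86.763666
I_{2,2} = 86.763666 + (86.763666 − 86.951043)/15 = 86.751174

86.7512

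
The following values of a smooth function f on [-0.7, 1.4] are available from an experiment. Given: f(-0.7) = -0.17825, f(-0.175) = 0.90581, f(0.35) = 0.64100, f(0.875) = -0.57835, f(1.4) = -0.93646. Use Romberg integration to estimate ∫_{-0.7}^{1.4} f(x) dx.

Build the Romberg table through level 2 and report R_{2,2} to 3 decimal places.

R_{0,0} (trapezoid, 1 panel, h=2.1000): -1.17045
R_{1,0} (trapezoid, 2 panels, h=1.0500): 0.08783
R_{2,0} (trapezoid, 4 panels, h=0.5250): 0.21583
R_{1,1} = 0.08783 + (0.08783 − (-1.17045))/3 = 0.50726
R_{2,1} = 0.21583 + (0.21583 − 0.08783)/3 = 0.25850
R_{2,2} = 0.25850 + (0.25850 − 0.50726)/15 = 0.24192

0.242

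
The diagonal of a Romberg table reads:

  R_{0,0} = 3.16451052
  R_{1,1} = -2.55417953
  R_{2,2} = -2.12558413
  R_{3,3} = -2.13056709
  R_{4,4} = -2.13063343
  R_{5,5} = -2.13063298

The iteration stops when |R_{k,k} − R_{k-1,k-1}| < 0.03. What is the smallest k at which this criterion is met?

|R_{1,1} − R_{0,0}| = 5.71869005 ≥ 0.03
|R_{2,2} − R_{1,1}| = 0.42859540 ≥ 0.03
|R_{3,3} − R_{2,2}| = 0.00498296 < 0.03

k = 3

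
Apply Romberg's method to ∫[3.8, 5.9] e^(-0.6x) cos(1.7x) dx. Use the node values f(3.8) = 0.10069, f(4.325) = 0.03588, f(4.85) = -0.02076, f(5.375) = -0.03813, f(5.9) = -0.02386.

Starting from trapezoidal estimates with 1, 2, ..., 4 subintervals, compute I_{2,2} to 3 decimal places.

0.005

I_{0,0} (trapezoid, 1 panel, h=2.1000): 0.08067
I_{1,0} (trapezoid, 2 panels, h=1.0500): 0.01854
I_{2,0} (trapezoid, 4 panels, h=0.5250): 0.00809
I_{1,1} = 0.01854 + (0.01854 − 0.08067)/3 = -0.00217
I_{2,1} = 0.00809 + (0.00809 − 0.01854)/3 = 0.00461
I_{2,2} = 0.00461 + (0.00461 − (-0.00217))/15 = 0.00506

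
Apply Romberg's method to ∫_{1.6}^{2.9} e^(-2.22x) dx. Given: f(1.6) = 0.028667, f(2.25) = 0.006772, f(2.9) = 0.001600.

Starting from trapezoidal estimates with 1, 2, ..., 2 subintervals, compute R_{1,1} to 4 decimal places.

R_{0,0} (trapezoid, 1 panel, h=1.3000): 0.019674
R_{1,0} (trapezoid, 2 panels, h=0.6500): 0.014239
R_{1,1} = 0.014239 + (0.014239 − 0.019674)/3 = 0.012427

0.0124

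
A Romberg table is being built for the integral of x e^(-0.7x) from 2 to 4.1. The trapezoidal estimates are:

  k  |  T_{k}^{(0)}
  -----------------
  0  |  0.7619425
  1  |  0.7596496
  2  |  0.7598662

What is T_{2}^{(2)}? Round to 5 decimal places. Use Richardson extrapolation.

0.76001

Richardson extrapolation on the trapezoidal column (denominator 4−1=3):
T_{1}^{(1)} = 0.7596496 + (0.7596496 − 0.7619425)/3 = 0.7588853
T_{2}^{(1)} = 0.7598662 + (0.7598662 − 0.7596496)/3 = 0.7599384
T_{2}^{(2)} = (16·0.7599384 − 0.7588853) / 15 = 0.7600086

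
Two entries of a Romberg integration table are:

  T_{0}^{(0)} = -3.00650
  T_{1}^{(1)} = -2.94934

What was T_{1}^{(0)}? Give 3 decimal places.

From T_{1}^{(1)} = (4·T_{1}^{(0)} − T_{0}^{(0)})/3, solve for T_{1}^{(0)}:
4·T_{1}^{(0)} = 3·(-2.94934) + (-3.00650) = -11.85452
T_{1}^{(0)} = -2.96363

-2.964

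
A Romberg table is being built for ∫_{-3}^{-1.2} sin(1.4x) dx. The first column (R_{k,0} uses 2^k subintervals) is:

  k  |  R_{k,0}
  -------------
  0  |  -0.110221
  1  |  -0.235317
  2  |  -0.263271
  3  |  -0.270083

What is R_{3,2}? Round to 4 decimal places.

-0.2723

Richardson extrapolation on the trapezoidal column (denominator 4−1=3):
R_{2,1} = -0.263271 + (-0.263271 − (-0.235317))/3 = -0.272589
R_{3,1} = (4·(-0.270083) − (-0.263271)) / 3 = -0.272354
R_{3,2} = -0.272354 + (-0.272354 − (-0.272589))/15 = -0.272338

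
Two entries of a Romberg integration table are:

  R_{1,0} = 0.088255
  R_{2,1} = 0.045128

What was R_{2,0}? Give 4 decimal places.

0.0559

From R_{2,1} = (4·R_{2,0} − R_{1,0})/3, solve for R_{2,0}:
4·R_{2,0} = 3·0.045128 + 0.088255 = 0.223639
R_{2,0} = 0.055910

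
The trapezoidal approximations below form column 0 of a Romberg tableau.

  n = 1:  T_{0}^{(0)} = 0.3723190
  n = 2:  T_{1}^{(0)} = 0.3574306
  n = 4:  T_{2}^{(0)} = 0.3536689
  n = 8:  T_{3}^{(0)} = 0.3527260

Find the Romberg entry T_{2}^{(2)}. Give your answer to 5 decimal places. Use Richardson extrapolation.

Richardson extrapolation on the trapezoidal column (denominator 4−1=3):
T_{1}^{(1)} = 0.3574306 + (0.3574306 − 0.3723190)/3 = 0.3524678
T_{2}^{(1)} = (4·0.3536689 − 0.3574306) / 3 = 0.3524150
T_{2}^{(2)} = 0.3524150 + (0.3524150 − 0.3524678)/15 = 0.3524115
(Column j=1 coincides with Simpson's rule on the same nodes.)

0.35241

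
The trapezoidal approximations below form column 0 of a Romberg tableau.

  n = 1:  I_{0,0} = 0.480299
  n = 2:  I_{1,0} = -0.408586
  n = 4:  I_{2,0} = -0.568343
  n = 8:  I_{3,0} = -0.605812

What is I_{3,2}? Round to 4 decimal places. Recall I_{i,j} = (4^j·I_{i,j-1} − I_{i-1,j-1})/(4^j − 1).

Richardson extrapolation on the trapezoidal column (denominator 4−1=3):
I_{2,1} = (4·(-0.568343) − (-0.408586)) / 3 = -0.621595
I_{3,1} = -0.605812 + (-0.605812 − (-0.568343))/3 = -0.618302
I_{3,2} = -0.618302 + (-0.618302 − (-0.621595))/15 = -0.618082

-0.6181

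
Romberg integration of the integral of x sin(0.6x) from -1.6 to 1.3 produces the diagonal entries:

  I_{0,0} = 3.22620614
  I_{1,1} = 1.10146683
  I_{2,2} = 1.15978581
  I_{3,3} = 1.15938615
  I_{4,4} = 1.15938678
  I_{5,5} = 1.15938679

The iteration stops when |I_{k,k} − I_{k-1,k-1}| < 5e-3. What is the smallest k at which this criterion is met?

k = 3

|I_{1,1} − I_{0,0}| = 2.12473931 ≥ 5e-3
|I_{2,2} − I_{1,1}| = 0.05831898 ≥ 5e-3
|I_{3,3} − I_{2,2}| = 0.00039966 < 5e-3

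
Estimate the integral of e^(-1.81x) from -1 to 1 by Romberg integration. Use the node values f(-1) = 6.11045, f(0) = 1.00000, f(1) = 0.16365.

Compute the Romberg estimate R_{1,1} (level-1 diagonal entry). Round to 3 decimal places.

3.425

R_{0,0} (trapezoid, 1 panel, h=2.0000): 6.27410
R_{1,0} (trapezoid, 2 panels, h=1.0000): 4.13705
R_{1,1} = 4.13705 + (4.13705 − 6.27410)/3 = 3.42470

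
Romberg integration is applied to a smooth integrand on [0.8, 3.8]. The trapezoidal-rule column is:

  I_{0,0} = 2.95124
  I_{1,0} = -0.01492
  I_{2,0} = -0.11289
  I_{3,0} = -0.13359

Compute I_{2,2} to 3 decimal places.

Richardson extrapolation on the trapezoidal column (denominator 4−1=3):
I_{1,1} = (4·(-0.01492) − 2.95124) / 3 = -1.00364
I_{2,1} = -0.11289 + (-0.11289 − (-0.01492))/3 = -0.14555
I_{2,2} = (16·(-0.14555) − (-1.00364)) / 15 = -0.08834

-0.088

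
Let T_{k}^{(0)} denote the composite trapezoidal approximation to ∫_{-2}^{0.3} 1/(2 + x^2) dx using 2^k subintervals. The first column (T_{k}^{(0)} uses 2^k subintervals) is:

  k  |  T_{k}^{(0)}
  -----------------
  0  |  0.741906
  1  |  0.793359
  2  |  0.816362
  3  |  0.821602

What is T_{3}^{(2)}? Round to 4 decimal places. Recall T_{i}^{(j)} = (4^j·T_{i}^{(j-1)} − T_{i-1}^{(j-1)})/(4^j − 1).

T_{2}^{(1)} = 0.816362 + (0.816362 − 0.793359)/3 = 0.824030
T_{3}^{(1)} = (4·0.821602 − 0.816362) / 3 = 0.823349
T_{3}^{(2)} = 0.823349 + (0.823349 − 0.824030)/15 = 0.823304
(Column j=1 coincides with Simpson's rule on the same nodes.)

0.8233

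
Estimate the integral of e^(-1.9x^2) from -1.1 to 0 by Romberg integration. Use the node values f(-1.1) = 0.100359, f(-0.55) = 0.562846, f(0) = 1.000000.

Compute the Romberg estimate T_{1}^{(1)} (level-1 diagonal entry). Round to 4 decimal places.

T_{0}^{(0)} (trapezoid, 1 panel, h=1.1000): 0.605197
T_{1}^{(0)} (trapezoid, 2 panels, h=0.5500): 0.612164
T_{1}^{(1)} = 0.612164 + (0.612164 − 0.605197)/3 = 0.614486

0.6145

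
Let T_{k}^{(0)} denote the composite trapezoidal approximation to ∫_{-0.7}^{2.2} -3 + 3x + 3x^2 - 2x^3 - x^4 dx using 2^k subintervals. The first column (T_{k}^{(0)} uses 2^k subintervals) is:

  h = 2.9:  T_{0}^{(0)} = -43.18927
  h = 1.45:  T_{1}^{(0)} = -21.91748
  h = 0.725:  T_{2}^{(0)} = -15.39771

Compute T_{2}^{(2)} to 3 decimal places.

-13.118

Richardson extrapolation on the trapezoidal column (denominator 4−1=3):
T_{1}^{(1)} = -21.91748 + (-21.91748 − (-43.18927))/3 = -14.82688
T_{2}^{(1)} = (4·(-15.39771) − (-21.91748)) / 3 = -13.22445
T_{2}^{(2)} = (16·(-13.22445) − (-14.82688)) / 15 = -13.11762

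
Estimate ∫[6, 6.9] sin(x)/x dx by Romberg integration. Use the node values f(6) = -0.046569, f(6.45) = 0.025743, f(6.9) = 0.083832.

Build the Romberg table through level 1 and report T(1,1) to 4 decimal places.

0.0210

T(0,0) (trapezoid, 1 panel, h=0.9000): 0.016768
T(1,0) (trapezoid, 2 panels, h=0.4500): 0.019969
T(1,1) = 0.019969 + (0.019969 − 0.016768)/3 = 0.021036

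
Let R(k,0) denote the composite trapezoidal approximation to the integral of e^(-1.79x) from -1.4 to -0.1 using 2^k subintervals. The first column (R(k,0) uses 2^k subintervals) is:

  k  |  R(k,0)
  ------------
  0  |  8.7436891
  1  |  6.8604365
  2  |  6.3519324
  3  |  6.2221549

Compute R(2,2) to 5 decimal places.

Richardson extrapolation on the trapezoidal column (denominator 4−1=3):
R(1,1) = 6.8604365 + (6.8604365 − 8.7436891)/3 = 6.2326856
R(2,1) = 6.3519324 + (6.3519324 − 6.8604365)/3 = 6.1824310
R(2,2) = (16·6.1824310 − 6.2326856) / 15 = 6.1790807

6.17908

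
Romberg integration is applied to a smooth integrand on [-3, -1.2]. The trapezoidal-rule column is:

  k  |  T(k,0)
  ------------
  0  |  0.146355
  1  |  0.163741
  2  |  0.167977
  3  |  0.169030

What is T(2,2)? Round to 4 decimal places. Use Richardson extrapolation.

0.1694

Richardson extrapolation on the trapezoidal column (denominator 4−1=3):
T(1,1) = (4·0.163741 − 0.146355) / 3 = 0.169536
T(2,1) = 0.167977 + (0.167977 − 0.163741)/3 = 0.169389
T(2,2) = (16·0.169389 − 0.169536) / 15 = 0.169379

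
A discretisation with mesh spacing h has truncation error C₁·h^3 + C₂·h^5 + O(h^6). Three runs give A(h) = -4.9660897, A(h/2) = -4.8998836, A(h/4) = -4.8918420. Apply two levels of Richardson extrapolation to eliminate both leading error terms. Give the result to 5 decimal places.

First eliminate the h^3 term (factor 2^3 = 8):
  B₁ = (8·(-4.8998836) − (-4.9660897))/7 = -4.8904256
  B₂ = (8·(-4.8918420) − (-4.8998836))/7 = -4.8906932
Then eliminate the h^5 term (factor 2^5 = 32):
  (32·(-4.8906932) − (-4.8904256))/31 = -4.8907018

-4.89070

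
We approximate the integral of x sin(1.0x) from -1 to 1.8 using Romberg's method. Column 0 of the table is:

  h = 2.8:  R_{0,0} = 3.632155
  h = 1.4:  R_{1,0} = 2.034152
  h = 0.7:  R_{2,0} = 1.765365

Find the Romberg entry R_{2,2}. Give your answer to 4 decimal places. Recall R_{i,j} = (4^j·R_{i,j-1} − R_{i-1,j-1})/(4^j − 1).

Richardson extrapolation on the trapezoidal column (denominator 4−1=3):
R_{1,1} = 2.034152 + (2.034152 − 3.632155)/3 = 1.501484
R_{2,1} = 1.765365 + (1.765365 − 2.034152)/3 = 1.675769
R_{2,2} = 1.675769 + (1.675769 − 1.501484)/15 = 1.687388
(Column j=1 coincides with Simpson's rule on the same nodes.)

1.6874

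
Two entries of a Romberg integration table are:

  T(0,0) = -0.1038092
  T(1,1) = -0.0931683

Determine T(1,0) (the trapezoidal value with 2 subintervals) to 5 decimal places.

-0.09583

From T(1,1) = (4·T(1,0) − T(0,0))/3, solve for T(1,0):
4·T(1,0) = 3·(-0.0931683) + (-0.1038092) = -0.3833141
T(1,0) = -0.0958285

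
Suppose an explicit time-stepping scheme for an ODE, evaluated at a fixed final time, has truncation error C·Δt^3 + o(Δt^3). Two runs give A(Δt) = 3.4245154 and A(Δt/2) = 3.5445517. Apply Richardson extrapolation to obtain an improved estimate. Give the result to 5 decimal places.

3.56170

The leading error scales as Δt^3; refining by a factor of 2 reduces it by 2^3 = 8.
Extrapolated value = (8·A(Δt/2) − A(Δt)) / (8 − 1)
= (8·3.5445517 − 3.4245154) / 7
= 24.9318982 / 7 = 3.5616997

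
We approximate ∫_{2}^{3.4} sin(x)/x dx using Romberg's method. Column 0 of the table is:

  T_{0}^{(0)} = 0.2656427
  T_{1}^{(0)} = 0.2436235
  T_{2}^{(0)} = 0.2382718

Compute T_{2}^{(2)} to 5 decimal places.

0.23650

Richardson extrapolation on the trapezoidal column (denominator 4−1=3):
T_{1}^{(1)} = 0.2436235 + (0.2436235 − 0.2656427)/3 = 0.2362838
T_{2}^{(1)} = 0.2382718 + (0.2382718 − 0.2436235)/3 = 0.2364879
T_{2}^{(2)} = 0.2364879 + (0.2364879 − 0.2362838)/15 = 0.2365015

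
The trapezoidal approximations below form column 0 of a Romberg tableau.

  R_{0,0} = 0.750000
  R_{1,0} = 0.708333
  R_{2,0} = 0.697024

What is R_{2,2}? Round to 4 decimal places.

Richardson extrapolation on the trapezoidal column (denominator 4−1=3):
R_{1,1} = (4·0.708333 − 0.750000) / 3 = 0.694444
R_{2,1} = 0.697024 + (0.697024 − 0.708333)/3 = 0.693254
R_{2,2} = (16·0.693254 − 0.694444) / 15 = 0.693175

0.6932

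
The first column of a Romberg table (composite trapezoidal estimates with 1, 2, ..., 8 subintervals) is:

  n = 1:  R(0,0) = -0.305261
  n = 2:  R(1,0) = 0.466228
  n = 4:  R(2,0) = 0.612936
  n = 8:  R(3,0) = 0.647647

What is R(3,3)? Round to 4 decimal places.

Richardson extrapolation on the trapezoidal column (denominator 4−1=3):
R(1,1) = (4·0.466228 − (-0.305261)) / 3 = 0.723391
R(2,1) = 0.612936 + (0.612936 − 0.466228)/3 = 0.661839
R(3,1) = (4·0.647647 − 0.612936) / 3 = 0.659217
R(2,2) = 0.661839 + (0.661839 − 0.723391)/15 = 0.657736
R(3,2) = 0.659217 + (0.659217 − 0.661839)/15 = 0.659042
R(3,3) = 0.659042 + (0.659042 − 0.657736)/63 = 0.659063

0.6591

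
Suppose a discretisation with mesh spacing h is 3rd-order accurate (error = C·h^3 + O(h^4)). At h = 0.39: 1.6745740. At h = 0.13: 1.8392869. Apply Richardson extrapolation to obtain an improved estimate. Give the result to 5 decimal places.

Extrapolated value = (27·A(h/3) − A(h)) / (27 − 1)
= (27·1.8392869 − 1.6745740) / 26
= 47.9861723 / 26 = 1.8456220

1.84562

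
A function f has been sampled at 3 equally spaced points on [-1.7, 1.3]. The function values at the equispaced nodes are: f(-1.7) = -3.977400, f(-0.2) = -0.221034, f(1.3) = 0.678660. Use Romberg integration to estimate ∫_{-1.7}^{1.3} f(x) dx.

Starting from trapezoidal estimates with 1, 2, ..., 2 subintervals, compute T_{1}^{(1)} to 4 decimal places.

-2.0914

T_{0}^{(0)} (trapezoid, 1 panel, h=3.0000): -4.948110
T_{1}^{(0)} (trapezoid, 2 panels, h=1.5000): -2.805606
T_{1}^{(1)} = -2.805606 + (-2.805606 − (-4.948110))/3 = -2.091438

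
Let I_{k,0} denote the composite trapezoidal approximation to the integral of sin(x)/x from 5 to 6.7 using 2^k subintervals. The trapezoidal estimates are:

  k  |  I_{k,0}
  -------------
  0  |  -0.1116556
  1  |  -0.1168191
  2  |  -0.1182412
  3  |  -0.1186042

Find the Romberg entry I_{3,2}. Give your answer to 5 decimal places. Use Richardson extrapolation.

I_{2,1} = (4·(-0.1182412) − (-0.1168191)) / 3 = -0.1187152
I_{3,1} = (4·(-0.1186042) − (-0.1182412)) / 3 = -0.1187252
I_{3,2} = -0.1187252 + (-0.1187252 − (-0.1187152))/15 = -0.1187259
(Column j=1 coincides with Simpson's rule on the same nodes.)

-0.11873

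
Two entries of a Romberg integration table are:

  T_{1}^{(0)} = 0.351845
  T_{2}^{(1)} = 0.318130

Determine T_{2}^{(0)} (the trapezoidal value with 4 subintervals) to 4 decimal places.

0.3266

From T_{2}^{(1)} = (4·T_{2}^{(0)} − T_{1}^{(0)})/3, solve for T_{2}^{(0)}:
4·T_{2}^{(0)} = 3·0.318130 + 0.351845 = 1.306235
T_{2}^{(0)} = 0.326559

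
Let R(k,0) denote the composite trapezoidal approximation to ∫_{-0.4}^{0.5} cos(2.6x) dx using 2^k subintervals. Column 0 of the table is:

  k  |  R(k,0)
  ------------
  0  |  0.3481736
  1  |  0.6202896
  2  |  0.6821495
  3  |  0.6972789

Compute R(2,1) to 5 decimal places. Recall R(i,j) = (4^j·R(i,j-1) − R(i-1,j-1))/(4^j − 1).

0.70277

Richardson extrapolation on the trapezoidal column (denominator 4−1=3):
R(2,1) = 0.6821495 + (0.6821495 − 0.6202896)/3 = 0.7027695
(Column j=1 coincides with Simpson's rule on the same nodes.)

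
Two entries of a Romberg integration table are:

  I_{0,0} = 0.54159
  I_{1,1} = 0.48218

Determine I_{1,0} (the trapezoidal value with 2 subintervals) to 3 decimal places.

From I_{1,1} = (4·I_{1,0} − I_{0,0})/3, solve for I_{1,0}:
4·I_{1,0} = 3·0.48218 + 0.54159 = 1.98813
I_{1,0} = 0.49703

0.497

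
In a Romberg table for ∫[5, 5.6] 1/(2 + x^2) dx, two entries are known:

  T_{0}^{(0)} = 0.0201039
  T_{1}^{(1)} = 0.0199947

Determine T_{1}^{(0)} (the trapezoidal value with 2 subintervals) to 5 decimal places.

0.02002

From T_{1}^{(1)} = (4·T_{1}^{(0)} − T_{0}^{(0)})/3, solve for T_{1}^{(0)}:
4·T_{1}^{(0)} = 3·0.0199947 + 0.0201039 = 0.0800880
T_{1}^{(0)} = 0.0200220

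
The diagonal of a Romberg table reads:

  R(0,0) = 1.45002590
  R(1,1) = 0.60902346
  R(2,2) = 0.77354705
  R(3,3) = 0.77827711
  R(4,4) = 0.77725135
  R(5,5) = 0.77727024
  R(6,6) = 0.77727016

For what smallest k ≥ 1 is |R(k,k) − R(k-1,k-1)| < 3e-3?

|R(1,1) − R(0,0)| = 0.84100244 ≥ 3e-3
|R(2,2) − R(1,1)| = 0.16452359 ≥ 3e-3
|R(3,3) − R(2,2)| = 0.00473006 ≥ 3e-3
|R(4,4) − R(3,3)| = 0.00102576 < 3e-3

k = 4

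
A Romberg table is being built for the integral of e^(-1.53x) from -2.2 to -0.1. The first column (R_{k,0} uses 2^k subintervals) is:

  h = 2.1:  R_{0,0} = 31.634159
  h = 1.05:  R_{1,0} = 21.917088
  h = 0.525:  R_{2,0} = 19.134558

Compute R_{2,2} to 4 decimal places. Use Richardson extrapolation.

18.1756

Richardson extrapolation on the trapezoidal column (denominator 4−1=3):
R_{1,1} = (4·21.917088 − 31.634159) / 3 = 18.678064
R_{2,1} = (4·19.134558 − 21.917088) / 3 = 18.207048
R_{2,2} = (16·18.207048 − 18.678064) / 15 = 18.175647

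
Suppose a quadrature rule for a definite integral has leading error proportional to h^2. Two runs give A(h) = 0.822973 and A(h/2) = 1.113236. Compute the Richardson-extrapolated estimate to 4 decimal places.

Extrapolated value = (4·A(h/2) − A(h)) / (4 − 1)
= (4·1.113236 − 0.822973) / 3
= 3.629971 / 3 = 1.209990

1.2100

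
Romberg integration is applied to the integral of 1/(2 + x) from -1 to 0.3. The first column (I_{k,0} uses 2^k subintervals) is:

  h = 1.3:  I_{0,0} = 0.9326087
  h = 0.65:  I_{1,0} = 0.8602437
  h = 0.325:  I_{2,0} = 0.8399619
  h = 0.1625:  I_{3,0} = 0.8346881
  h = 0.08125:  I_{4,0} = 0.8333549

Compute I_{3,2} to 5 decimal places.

0.83291

Richardson extrapolation on the trapezoidal column (denominator 4−1=3):
I_{2,1} = (4·0.8399619 − 0.8602437) / 3 = 0.8332013
I_{3,1} = (4·0.8346881 − 0.8399619) / 3 = 0.8329302
I_{3,2} = 0.8329302 + (0.8329302 − 0.8332013)/15 = 0.8329121
(Column j=1 coincides with Simpson's rule on the same nodes.)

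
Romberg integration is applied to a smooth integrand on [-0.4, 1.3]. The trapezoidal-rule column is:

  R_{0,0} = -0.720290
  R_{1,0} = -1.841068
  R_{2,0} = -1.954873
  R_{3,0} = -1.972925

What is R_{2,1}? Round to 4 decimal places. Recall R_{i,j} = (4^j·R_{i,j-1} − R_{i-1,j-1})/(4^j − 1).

-1.9928

Richardson extrapolation on the trapezoidal column (denominator 4−1=3):
R_{2,1} = (4·(-1.954873) − (-1.841068)) / 3 = -1.992808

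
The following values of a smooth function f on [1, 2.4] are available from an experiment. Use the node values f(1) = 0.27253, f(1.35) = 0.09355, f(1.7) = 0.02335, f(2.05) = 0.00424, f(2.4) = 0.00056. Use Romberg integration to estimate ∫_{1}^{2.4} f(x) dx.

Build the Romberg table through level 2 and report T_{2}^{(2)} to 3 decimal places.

0.083

T_{0}^{(0)} (trapezoid, 1 panel, h=1.4000): 0.19116
T_{1}^{(0)} (trapezoid, 2 panels, h=0.7000): 0.11193
T_{2}^{(0)} (trapezoid, 4 panels, h=0.3500): 0.09019
T_{1}^{(1)} = 0.11193 + (0.11193 − 0.19116)/3 = 0.08552
T_{2}^{(1)} = 0.09019 + (0.09019 − 0.11193)/3 = 0.08294
T_{2}^{(2)} = 0.08294 + (0.08294 − 0.08552)/15 = 0.08277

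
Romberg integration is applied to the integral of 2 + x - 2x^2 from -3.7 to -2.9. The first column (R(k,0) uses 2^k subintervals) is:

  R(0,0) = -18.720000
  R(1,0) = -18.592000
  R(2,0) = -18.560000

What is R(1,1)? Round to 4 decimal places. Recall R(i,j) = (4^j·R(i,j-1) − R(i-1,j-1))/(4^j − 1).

-18.5493

R(1,1) = -18.592000 + (-18.592000 − (-18.720000))/3 = -18.549333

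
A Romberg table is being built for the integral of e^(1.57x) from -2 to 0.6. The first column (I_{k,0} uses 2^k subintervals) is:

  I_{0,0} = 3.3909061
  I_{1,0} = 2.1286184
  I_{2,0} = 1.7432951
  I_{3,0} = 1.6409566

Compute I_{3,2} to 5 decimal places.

Richardson extrapolation on the trapezoidal column (denominator 4−1=3):
I_{2,1} = 1.7432951 + (1.7432951 − 2.1286184)/3 = 1.6148540
I_{3,1} = 1.6409566 + (1.6409566 − 1.7432951)/3 = 1.6068438
I_{3,2} = (16·1.6068438 − 1.6148540) / 15 = 1.6063098

1.60631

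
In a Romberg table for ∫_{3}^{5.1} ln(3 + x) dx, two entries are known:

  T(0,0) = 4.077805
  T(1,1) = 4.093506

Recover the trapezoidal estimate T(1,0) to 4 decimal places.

4.0896

From T(1,1) = (4·T(1,0) − T(0,0))/3, solve for T(1,0):
4·T(1,0) = 3·4.093506 + 4.077805 = 16.358323
T(1,0) = 4.089581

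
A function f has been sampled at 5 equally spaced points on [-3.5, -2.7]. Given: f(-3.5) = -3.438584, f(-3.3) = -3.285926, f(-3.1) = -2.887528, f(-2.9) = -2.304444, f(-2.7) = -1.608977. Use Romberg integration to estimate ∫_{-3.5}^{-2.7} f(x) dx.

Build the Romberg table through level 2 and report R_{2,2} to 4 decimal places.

-2.2122

R_{0,0} (trapezoid, 1 panel, h=0.8000): -2.019024
R_{1,0} (trapezoid, 2 panels, h=0.4000): -2.164523
R_{2,0} (trapezoid, 4 panels, h=0.2000): -2.200336
R_{1,1} = -2.164523 + (-2.164523 − (-2.019024))/3 = -2.213023
R_{2,1} = -2.200336 + (-2.200336 − (-2.164523))/3 = -2.212274
R_{2,2} = -2.212274 + (-2.212274 − (-2.213023))/15 = -2.212224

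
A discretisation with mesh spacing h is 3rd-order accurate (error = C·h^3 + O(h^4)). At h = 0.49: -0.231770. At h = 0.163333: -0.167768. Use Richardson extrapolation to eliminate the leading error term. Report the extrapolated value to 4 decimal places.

-0.1653

The leading error scales as h^3; refining by a factor of 3 reduces it by 3^3 = 27.
Extrapolated value = (27·A(h/3) − A(h)) / (27 − 1)
= (27·(-0.167768) − (-0.231770)) / 26
= -4.297966 / 26 = -0.165306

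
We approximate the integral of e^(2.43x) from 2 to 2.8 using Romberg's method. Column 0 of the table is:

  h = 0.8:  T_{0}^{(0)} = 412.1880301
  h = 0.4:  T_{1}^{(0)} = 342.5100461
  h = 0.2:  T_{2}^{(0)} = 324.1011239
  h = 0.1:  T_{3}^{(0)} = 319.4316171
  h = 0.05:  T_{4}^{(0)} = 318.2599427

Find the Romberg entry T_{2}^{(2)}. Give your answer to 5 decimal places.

T_{1}^{(1)} = (4·342.5100461 − 412.1880301) / 3 = 319.2840514
T_{2}^{(1)} = 324.1011239 + (324.1011239 − 342.5100461)/3 = 317.9648165
T_{2}^{(2)} = (16·317.9648165 − 319.2840514) / 15 = 317.8768675
(Column j=1 coincides with Simpson's rule on the same nodes.)

317.87687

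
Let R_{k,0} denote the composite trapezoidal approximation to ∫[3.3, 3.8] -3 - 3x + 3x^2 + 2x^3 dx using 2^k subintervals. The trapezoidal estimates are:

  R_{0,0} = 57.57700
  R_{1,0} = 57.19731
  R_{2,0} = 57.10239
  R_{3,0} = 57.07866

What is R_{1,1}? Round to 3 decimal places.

Richardson extrapolation on the trapezoidal column (denominator 4−1=3):
R_{1,1} = (4·57.19731 − 57.57700) / 3 = 57.07075
(Column j=1 coincides with Simpson's rule on the same nodes.)

57.071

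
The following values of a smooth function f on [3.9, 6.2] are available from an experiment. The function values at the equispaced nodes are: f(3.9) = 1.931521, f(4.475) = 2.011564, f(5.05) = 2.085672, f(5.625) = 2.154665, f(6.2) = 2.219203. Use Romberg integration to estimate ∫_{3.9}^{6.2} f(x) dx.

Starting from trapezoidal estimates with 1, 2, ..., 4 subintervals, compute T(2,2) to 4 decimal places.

4.7892

T(0,0) (trapezoid, 1 panel, h=2.3000): 4.773333
T(1,0) (trapezoid, 2 panels, h=1.1500): 4.785189
T(2,0) (trapezoid, 4 panels, h=0.5750): 4.788176
T(1,1) = 4.785189 + (4.785189 − 4.773333)/3 = 4.789141
T(2,1) = 4.788176 + (4.788176 − 4.785189)/3 = 4.789172
T(2,2) = 4.789172 + (4.789172 − 4.789141)/15 = 4.789174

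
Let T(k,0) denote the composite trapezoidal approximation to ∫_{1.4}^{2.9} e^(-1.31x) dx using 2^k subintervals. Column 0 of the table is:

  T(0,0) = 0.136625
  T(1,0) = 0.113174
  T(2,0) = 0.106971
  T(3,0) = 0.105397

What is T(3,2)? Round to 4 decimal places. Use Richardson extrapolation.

0.1049

Richardson extrapolation on the trapezoidal column (denominator 4−1=3):
T(2,1) = (4·0.106971 − 0.113174) / 3 = 0.104903
T(3,1) = 0.105397 + (0.105397 − 0.106971)/3 = 0.104872
T(3,2) = (16·0.104872 − 0.104903) / 15 = 0.104870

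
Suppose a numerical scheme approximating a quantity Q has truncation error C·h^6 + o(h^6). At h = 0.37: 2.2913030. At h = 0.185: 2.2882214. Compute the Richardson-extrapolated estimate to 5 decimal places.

2.28817

Extrapolated value = (64·A(h/2) − A(h)) / (64 − 1)
= (64·2.2882214 − 2.2913030) / 63
= 144.1548666 / 63 = 2.2881725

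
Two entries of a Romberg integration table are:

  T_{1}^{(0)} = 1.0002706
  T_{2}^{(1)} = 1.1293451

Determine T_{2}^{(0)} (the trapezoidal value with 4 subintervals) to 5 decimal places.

1.09708

From T_{2}^{(1)} = (4·T_{2}^{(0)} − T_{1}^{(0)})/3, solve for T_{2}^{(0)}:
4·T_{2}^{(0)} = 3·1.1293451 + 1.0002706 = 4.3883059
T_{2}^{(0)} = 1.0970765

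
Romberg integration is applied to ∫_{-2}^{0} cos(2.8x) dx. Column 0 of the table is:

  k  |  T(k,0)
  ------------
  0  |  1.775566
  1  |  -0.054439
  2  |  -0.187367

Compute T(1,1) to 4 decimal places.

Richardson extrapolation on the trapezoidal column (denominator 4−1=3):
T(1,1) = -0.054439 + (-0.054439 − 1.775566)/3 = -0.664441

-0.6644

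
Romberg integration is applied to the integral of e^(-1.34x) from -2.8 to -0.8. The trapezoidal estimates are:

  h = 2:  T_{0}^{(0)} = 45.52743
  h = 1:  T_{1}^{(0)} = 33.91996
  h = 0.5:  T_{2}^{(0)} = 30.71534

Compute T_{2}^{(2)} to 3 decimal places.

Richardson extrapolation on the trapezoidal column (denominator 4−1=3):
T_{1}^{(1)} = (4·33.91996 − 45.52743) / 3 = 30.05080
T_{2}^{(1)} = (4·30.71534 − 33.91996) / 3 = 29.64713
T_{2}^{(2)} = (16·29.64713 − 30.05080) / 15 = 29.62022

29.620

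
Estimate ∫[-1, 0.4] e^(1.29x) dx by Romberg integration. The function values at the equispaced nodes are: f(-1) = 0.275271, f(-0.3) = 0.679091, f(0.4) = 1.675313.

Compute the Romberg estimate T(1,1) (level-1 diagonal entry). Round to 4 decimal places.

T(0,0) (trapezoid, 1 panel, h=1.4000): 1.365409
T(1,0) (trapezoid, 2 panels, h=0.7000): 1.158068
T(1,1) = 1.158068 + (1.158068 − 1.365409)/3 = 1.088954

1.0890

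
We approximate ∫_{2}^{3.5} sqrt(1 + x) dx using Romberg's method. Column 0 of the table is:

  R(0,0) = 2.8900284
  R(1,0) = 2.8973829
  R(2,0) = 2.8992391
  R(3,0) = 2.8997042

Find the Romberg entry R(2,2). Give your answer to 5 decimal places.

2.89986

Richardson extrapolation on the trapezoidal column (denominator 4−1=3):
R(1,1) = 2.8973829 + (2.8973829 − 2.8900284)/3 = 2.8998344
R(2,1) = (4·2.8992391 − 2.8973829) / 3 = 2.8998578
R(2,2) = 2.8998578 + (2.8998578 − 2.8998344)/15 = 2.8998594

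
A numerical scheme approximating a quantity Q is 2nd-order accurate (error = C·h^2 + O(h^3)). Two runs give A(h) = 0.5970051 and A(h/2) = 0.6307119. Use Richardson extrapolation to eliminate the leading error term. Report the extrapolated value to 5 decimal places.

The leading error scales as h^2; refining by a factor of 2 reduces it by 2^2 = 4.
Extrapolated value = (4·A(h/2) − A(h)) / (4 − 1)
= (4·0.6307119 − 0.5970051) / 3
= 1.9258425 / 3 = 0.6419475

0.64195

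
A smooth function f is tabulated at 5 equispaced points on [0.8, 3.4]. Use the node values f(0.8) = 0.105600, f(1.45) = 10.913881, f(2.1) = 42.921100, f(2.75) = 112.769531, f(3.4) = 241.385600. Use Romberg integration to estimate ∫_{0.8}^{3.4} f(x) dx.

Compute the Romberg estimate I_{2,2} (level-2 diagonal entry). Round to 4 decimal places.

I_{0,0} (trapezoid, 1 panel, h=2.6000): 313.938560
I_{1,0} (trapezoid, 2 panels, h=1.3000): 212.766710
I_{2,0} (trapezoid, 4 panels, h=0.6500): 186.777573
I_{1,1} = 212.766710 + (212.766710 − 313.938560)/3 = 179.042760
I_{2,1} = 186.777573 + (186.777573 − 212.766710)/3 = 178.114527
I_{2,2} = 178.114527 + (178.114527 − 179.042760)/15 = 178.052645

178.0526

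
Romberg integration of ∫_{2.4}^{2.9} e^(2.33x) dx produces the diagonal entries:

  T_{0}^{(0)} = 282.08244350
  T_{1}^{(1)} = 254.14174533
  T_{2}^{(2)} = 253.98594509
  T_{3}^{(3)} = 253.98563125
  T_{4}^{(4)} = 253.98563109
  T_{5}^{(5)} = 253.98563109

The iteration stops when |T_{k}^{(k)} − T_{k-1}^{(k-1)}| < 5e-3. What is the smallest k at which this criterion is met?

k = 3

|T_{1}^{(1)} − T_{0}^{(0)}| = 27.94069817 ≥ 5e-3
|T_{2}^{(2)} − T_{1}^{(1)}| = 0.15580024 ≥ 5e-3
|T_{3}^{(3)} − T_{2}^{(2)}| = 0.00031384 < 5e-3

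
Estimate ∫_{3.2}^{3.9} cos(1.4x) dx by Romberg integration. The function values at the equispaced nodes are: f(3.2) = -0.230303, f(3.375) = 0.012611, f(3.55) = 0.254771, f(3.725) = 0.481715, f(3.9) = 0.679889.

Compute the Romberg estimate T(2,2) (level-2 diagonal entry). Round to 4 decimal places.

T(0,0) (trapezoid, 1 panel, h=0.7000): 0.157355
T(1,0) (trapezoid, 2 panels, h=0.3500): 0.167847
T(2,0) (trapezoid, 4 panels, h=0.1750): 0.170431
T(1,1) = 0.167847 + (0.167847 − 0.157355)/3 = 0.171344
T(2,1) = 0.170431 + (0.170431 − 0.167847)/3 = 0.171292
T(2,2) = 0.171292 + (0.171292 − 0.171344)/15 = 0.171289

0.1713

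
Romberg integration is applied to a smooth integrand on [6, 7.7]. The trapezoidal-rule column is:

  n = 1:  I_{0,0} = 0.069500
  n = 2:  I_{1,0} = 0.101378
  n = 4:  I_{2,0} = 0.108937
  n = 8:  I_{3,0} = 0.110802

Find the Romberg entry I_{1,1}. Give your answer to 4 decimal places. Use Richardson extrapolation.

I_{1,1} = 0.101378 + (0.101378 − 0.069500)/3 = 0.112004
(Column j=1 coincides with Simpson's rule on the same nodes.)

0.1120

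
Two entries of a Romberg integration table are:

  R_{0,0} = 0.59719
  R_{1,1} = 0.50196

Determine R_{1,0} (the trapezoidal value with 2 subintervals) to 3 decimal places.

From R_{1,1} = (4·R_{1,0} − R_{0,0})/3, solve for R_{1,0}:
4·R_{1,0} = 3·0.50196 + 0.59719 = 2.10307
R_{1,0} = 0.52577

0.526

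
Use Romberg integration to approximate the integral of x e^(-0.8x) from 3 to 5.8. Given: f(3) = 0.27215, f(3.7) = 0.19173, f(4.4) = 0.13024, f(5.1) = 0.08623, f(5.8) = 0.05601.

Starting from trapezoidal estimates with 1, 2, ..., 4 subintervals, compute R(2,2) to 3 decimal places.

R(0,0) (trapezoid, 1 panel, h=2.8000): 0.45942
R(1,0) (trapezoid, 2 panels, h=1.4000): 0.41205
R(2,0) (trapezoid, 4 panels, h=0.7000): 0.40060
R(1,1) = 0.41205 + (0.41205 − 0.45942)/3 = 0.39626
R(2,1) = 0.40060 + (0.40060 − 0.41205)/3 = 0.39678
R(2,2) = 0.39678 + (0.39678 − 0.39626)/15 = 0.39681

0.397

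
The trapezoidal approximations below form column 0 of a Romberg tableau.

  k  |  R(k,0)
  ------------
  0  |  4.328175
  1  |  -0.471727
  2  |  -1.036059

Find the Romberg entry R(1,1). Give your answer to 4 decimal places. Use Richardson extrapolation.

-2.0717

R(1,1) = -0.471727 + (-0.471727 − 4.328175)/3 = -2.071694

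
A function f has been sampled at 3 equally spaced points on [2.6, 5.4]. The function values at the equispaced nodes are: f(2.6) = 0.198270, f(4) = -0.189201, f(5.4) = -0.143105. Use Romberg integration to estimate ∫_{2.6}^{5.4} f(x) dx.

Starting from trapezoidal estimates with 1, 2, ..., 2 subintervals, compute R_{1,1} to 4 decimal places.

R_{0,0} (trapezoid, 1 panel, h=2.8000): 0.077231
R_{1,0} (trapezoid, 2 panels, h=1.4000): -0.226266
R_{1,1} = -0.226266 + (-0.226266 − 0.077231)/3 = -0.327432

-0.3274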